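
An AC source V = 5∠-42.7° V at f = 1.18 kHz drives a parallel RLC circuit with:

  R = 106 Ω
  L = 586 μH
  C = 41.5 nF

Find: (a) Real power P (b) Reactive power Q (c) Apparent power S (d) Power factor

Step 1 — Angular frequency: ω = 2π·f = 2π·1180 = 7414 rad/s.
Step 2 — Component impedances:
  R: Z = R = 106 Ω
  L: Z = jωL = j·7414·0.000586 = 0 + j4.345 Ω
  C: Z = 1/(jωC) = -j/(ω·C) = 0 - j3250 Ω
Step 3 — Parallel combination: 1/Z_total = 1/R + 1/L + 1/C; Z_total = 0.1783 + j4.343 Ω = 4.347∠87.6° Ω.
Step 4 — Source phasor: V = 5∠-42.7° V = 3.675 - j3.391 V.
Step 5 — Current: I = V / Z = -0.7447 - j0.8766 A = 1.15∠-130.3° A.
Step 6 — Complex power: S = V·I* = 0.2358 + j5.746 VA.
Step 7 — Real power: P = Re(S) = 0.2358 W.
Step 8 — Reactive power: Q = Im(S) = 5.746 VAR.
Step 9 — Apparent power: |S| = 5.751 VA.
Step 10 — Power factor: PF = P/|S| = 0.04101 (lagging).

(a) P = 0.2358 W  (b) Q = 5.746 VAR  (c) S = 5.751 VA  (d) PF = 0.04101 (lagging)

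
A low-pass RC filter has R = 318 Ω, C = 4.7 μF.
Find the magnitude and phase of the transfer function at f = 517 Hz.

Step 1 — Angular frequency: ω = 2π·517 = 3248 rad/s.
Step 2 — Transfer function: H(jω) = 1/(1 + jωRC).
Step 3 — Denominator: 1 + jωRC = 1 + j·3248·318·4.7e-06 = 1 + j4.855.
Step 4 — H = 0.0407 - j0.1976.
Step 5 — Magnitude: |H| = 0.2017 (-13.9 dB); phase: φ = -78.4°.

|H| = 0.2017 (-13.9 dB), φ = -78.4°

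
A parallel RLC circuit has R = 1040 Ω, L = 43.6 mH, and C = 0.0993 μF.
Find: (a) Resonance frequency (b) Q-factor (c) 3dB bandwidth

Step 1 — Resonance: ω₀ = 1/√(LC) = 1/√(0.0436·9.93e-08) = 1.52e+04 rad/s.
Step 2 — f₀ = ω₀/(2π) = 2419 Hz.
Step 3 — Parallel Q: Q = R/(ω₀L) = 1040/(1.52e+04·0.0436) = 1.57.
Step 4 — Bandwidth: Δω = ω₀/Q = 9683 rad/s; BW = Δω/(2π) = 1541 Hz.

(a) f₀ = 2419 Hz  (b) Q = 1.57  (c) BW = 1541 Hz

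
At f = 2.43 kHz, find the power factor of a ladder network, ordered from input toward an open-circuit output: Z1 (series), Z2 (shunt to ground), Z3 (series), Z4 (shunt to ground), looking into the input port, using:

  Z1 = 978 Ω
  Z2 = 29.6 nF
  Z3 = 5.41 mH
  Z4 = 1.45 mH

Step 1 — Angular frequency: ω = 2π·f = 2π·2430 = 1.527e+04 rad/s.
Step 2 — Component impedances:
  Z1: Z = R = 978 Ω
  Z2: Z = 1/(jωC) = -j/(ω·C) = 0 - j2213 Ω
  Z3: Z = jωL = j·1.527e+04·0.00541 = 0 + j82.6 Ω
  Z4: Z = jωL = j·1.527e+04·0.00145 = 0 + j22.14 Ω
Step 3 — Ladder network (open output): work backward from the far end, alternating series and parallel combinations. Z_in = 978 + j109.9 Ω = 984.2∠6.4° Ω.
Step 4 — Power factor: PF = cos(φ) = Re(Z)/|Z| = 978/984.2 = 0.9937.
Step 5 — Type: Im(Z) = 109.9 ⇒ lagging (phase φ = 6.4°).

PF = 0.9937 (lagging, φ = 6.4°)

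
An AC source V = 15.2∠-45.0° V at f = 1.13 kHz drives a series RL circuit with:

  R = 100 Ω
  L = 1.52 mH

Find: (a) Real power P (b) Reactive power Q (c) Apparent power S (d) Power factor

Step 1 — Angular frequency: ω = 2π·f = 2π·1130 = 7100 rad/s.
Step 2 — Component impedances:
  R: Z = R = 100 Ω
  L: Z = jωL = j·7100·0.00152 = 0 + j10.79 Ω
Step 3 — Series combination: Z_total = R + L = 100 + j10.79 Ω = 100.6∠6.2° Ω.
Step 4 — Source phasor: V = 15.2∠-45.0° V = 10.75 - j10.75 V.
Step 5 — Current: I = V / Z = 0.09478 - j0.1177 A = 0.1511∠-51.2° A.
Step 6 — Complex power: S = V·I* = 2.284 + j0.2465 VA.
Step 7 — Real power: P = Re(S) = 2.284 W.
Step 8 — Reactive power: Q = Im(S) = 0.2465 VAR.
Step 9 — Apparent power: |S| = 2.297 VA.
Step 10 — Power factor: PF = P/|S| = 0.9942 (lagging).

(a) P = 2.284 W  (b) Q = 0.2465 VAR  (c) S = 2.297 VA  (d) PF = 0.9942 (lagging)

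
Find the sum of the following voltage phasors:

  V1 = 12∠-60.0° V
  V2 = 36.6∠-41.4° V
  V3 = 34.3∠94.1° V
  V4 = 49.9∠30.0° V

Step 1 — Convert each phasor to rectangular form:
  V1 = 12·(cos(-60.0°) + j·sin(-60.0°)) = 6 - j10.39 V
  V2 = 36.6·(cos(-41.4°) + j·sin(-41.4°)) = 27.45 - j24.2 V
  V3 = 34.3·(cos(94.1°) + j·sin(94.1°)) = -2.452 + j34.21 V
  V4 = 49.9·(cos(30.0°) + j·sin(30.0°)) = 43.21 + j24.95 V
Step 2 — Sum components: V_total = 74.22 + j24.57 V.
Step 3 — Convert to polar: |V_total| = 78.18 V, ∠V_total = 18.3°.

V_total = 78.18∠18.3° V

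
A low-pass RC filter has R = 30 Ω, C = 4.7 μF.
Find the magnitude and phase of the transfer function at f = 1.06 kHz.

Step 1 — Angular frequency: ω = 2π·1060 = 6660 rad/s.
Step 2 — Transfer function: H(jω) = 1/(1 + jωRC).
Step 3 — Denominator: 1 + jωRC = 1 + j·6660·30·4.7e-06 = 1 + j0.9391.
Step 4 — H = 0.5314 - j0.499.
Step 5 — Magnitude: |H| = 0.729 (-2.7 dB); phase: φ = -43.2°.

|H| = 0.729 (-2.7 dB), φ = -43.2°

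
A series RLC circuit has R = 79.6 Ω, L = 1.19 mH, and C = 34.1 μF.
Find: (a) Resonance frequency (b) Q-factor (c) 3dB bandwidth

Step 1 — Resonance: ω₀ = 1/√(LC) = 1/√(0.00119·3.41e-05) = 4964 rad/s.
Step 2 — f₀ = ω₀/(2π) = 790.1 Hz.
Step 3 — Series Q: Q = ω₀L/R = 4964·0.00119/79.6 = 0.07421.
Step 4 — Bandwidth: Δω = ω₀/Q = 6.689e+04 rad/s; BW = Δω/(2π) = 1.065e+04 Hz.

(a) f₀ = 790.1 Hz  (b) Q = 0.07421  (c) BW = 1.065e+04 Hz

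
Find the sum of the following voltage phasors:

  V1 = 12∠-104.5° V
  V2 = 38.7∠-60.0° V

Step 1 — Convert each phasor to rectangular form:
  V1 = 12·(cos(-104.5°) + j·sin(-104.5°)) = -3.005 - j11.62 V
  V2 = 38.7·(cos(-60.0°) + j·sin(-60.0°)) = 19.35 - j33.52 V
Step 2 — Sum components: V_total = 16.35 - j45.13 V.
Step 3 — Convert to polar: |V_total| = 48 V, ∠V_total = -70.1°.

V_total = 48∠-70.1° V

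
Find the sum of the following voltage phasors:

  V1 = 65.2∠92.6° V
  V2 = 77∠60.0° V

Step 1 — Convert each phasor to rectangular form:
  V1 = 65.2·(cos(92.6°) + j·sin(92.6°)) = -2.958 + j65.13 V
  V2 = 77·(cos(60.0°) + j·sin(60.0°)) = 38.5 + j66.68 V
Step 2 — Sum components: V_total = 35.54 + j131.8 V.
Step 3 — Convert to polar: |V_total| = 136.5 V, ∠V_total = 74.9°.

V_total = 136.5∠74.9° V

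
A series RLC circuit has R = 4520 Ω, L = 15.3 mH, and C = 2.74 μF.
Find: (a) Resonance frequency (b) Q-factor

Step 1 — Resonance condition Im(Z)=0 gives ω₀ = 1/√(LC).
Step 2 — ω₀ = 1/√(0.0153·2.74e-06) = 4884 rad/s.
Step 3 — f₀ = ω₀/(2π) = 777.3 Hz.
Step 4 — Series Q: Q = ω₀L/R = 4884·0.0153/4520 = 0.01653.

(a) f₀ = 777.3 Hz  (b) Q = 0.01653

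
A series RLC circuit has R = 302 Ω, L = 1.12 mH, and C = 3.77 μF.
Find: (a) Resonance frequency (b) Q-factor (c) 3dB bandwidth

Step 1 — Resonance: ω₀ = 1/√(LC) = 1/√(0.00112·3.77e-06) = 1.539e+04 rad/s.
Step 2 — f₀ = ω₀/(2π) = 2449 Hz.
Step 3 — Series Q: Q = ω₀L/R = 1.539e+04·0.00112/302 = 0.05707.
Step 4 — Bandwidth: Δω = ω₀/Q = 2.696e+05 rad/s; BW = Δω/(2π) = 4.291e+04 Hz.

(a) f₀ = 2449 Hz  (b) Q = 0.05707  (c) BW = 4.291e+04 Hz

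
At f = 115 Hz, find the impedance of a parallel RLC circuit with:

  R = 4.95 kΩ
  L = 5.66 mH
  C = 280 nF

Step 1 — Angular frequency: ω = 2π·f = 2π·115 = 722.6 rad/s.
Step 2 — Component impedances:
  R: Z = R = 4950 Ω
  L: Z = jωL = j·722.6·0.00566 = 0 + j4.09 Ω
  C: Z = 1/(jωC) = -j/(ω·C) = 0 - j4943 Ω
Step 3 — Parallel combination: 1/Z_total = 1/R + 1/L + 1/C; Z_total = 0.003385 + j4.093 Ω = 4.093∠90.0° Ω.

Z = 0.003385 + j4.093 Ω = 4.093∠90.0° Ω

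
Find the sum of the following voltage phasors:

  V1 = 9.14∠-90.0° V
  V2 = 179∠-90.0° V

Step 1 — Convert each phasor to rectangular form:
  V1 = 9.14·(cos(-90.0°) + j·sin(-90.0°)) = 0 - j9.14 V
  V2 = 179·(cos(-90.0°) + j·sin(-90.0°)) = 0 - j179 V
Step 2 — Sum components: V_total = 0 - j188.1 V.
Step 3 — Convert to polar: |V_total| = 188.1 V, ∠V_total = -90.0°.

V_total = 188.1∠-90.0° V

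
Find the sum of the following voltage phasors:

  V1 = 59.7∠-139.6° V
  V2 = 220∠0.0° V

Step 1 — Convert each phasor to rectangular form:
  V1 = 59.7·(cos(-139.6°) + j·sin(-139.6°)) = -45.46 - j38.69 V
  V2 = 220·(cos(0.0°) + j·sin(0.0°)) = 220 V
Step 2 — Sum components: V_total = 174.5 - j38.69 V.
Step 3 — Convert to polar: |V_total| = 178.8 V, ∠V_total = -12.5°.

V_total = 178.8∠-12.5° V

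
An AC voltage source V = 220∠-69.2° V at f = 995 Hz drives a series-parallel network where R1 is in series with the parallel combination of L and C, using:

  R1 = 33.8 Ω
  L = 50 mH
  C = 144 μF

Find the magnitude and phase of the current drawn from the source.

Step 1 — Angular frequency: ω = 2π·f = 2π·995 = 6252 rad/s.
Step 2 — Component impedances:
  R1: Z = R = 33.8 Ω
  L: Z = jωL = j·6252·0.05 = 0 + j312.6 Ω
  C: Z = 1/(jωC) = -j/(ω·C) = 0 - j1.111 Ω
Step 3 — Parallel branch: L || C = 1/(1/L + 1/C) = 0 - j1.115 Ω.
Step 4 — Series with R1: Z_total = R1 + (L || C) = 33.8 - j1.115 Ω = 33.82∠-1.9° Ω.
Step 5 — Source phasor: V = 220∠-69.2° V = 78.12 - j205.7 V.
Step 6 — Ohm's law: I = V / Z_total = (78.12 - j205.7) / (33.8 - j1.115) = 2.509 - j6.002 A.
Step 7 — Convert to polar: |I| = 6.505 A, ∠I = -67.3°.

I = 6.505∠-67.3° A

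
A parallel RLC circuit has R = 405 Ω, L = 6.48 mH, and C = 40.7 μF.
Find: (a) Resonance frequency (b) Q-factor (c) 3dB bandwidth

Step 1 — Resonance: ω₀ = 1/√(LC) = 1/√(0.00648·4.07e-05) = 1947 rad/s.
Step 2 — f₀ = ω₀/(2π) = 309.9 Hz.
Step 3 — Parallel Q: Q = R/(ω₀L) = 405/(1947·0.00648) = 32.1.
Step 4 — Bandwidth: Δω = ω₀/Q = 60.67 rad/s; BW = Δω/(2π) = 9.655 Hz.

(a) f₀ = 309.9 Hz  (b) Q = 32.1  (c) BW = 9.655 Hz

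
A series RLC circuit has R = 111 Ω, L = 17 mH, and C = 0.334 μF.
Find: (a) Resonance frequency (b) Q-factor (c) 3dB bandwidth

Step 1 — Resonance: ω₀ = 1/√(LC) = 1/√(0.017·3.34e-07) = 1.327e+04 rad/s.
Step 2 — f₀ = ω₀/(2π) = 2112 Hz.
Step 3 — Series Q: Q = ω₀L/R = 1.327e+04·0.017/111 = 2.032.
Step 4 — Bandwidth: Δω = ω₀/Q = 6529 rad/s; BW = Δω/(2π) = 1039 Hz.

(a) f₀ = 2112 Hz  (b) Q = 2.032  (c) BW = 1039 Hz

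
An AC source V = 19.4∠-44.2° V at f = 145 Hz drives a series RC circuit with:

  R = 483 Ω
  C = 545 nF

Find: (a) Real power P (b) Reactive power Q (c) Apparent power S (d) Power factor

Step 1 — Angular frequency: ω = 2π·f = 2π·145 = 911.1 rad/s.
Step 2 — Component impedances:
  R: Z = R = 483 Ω
  C: Z = 1/(jωC) = -j/(ω·C) = 0 - j2014 Ω
Step 3 — Series combination: Z_total = R + C = 483 - j2014 Ω = 2071∠-76.5° Ω.
Step 4 — Source phasor: V = 19.4∠-44.2° V = 13.91 - j13.53 V.
Step 5 — Current: I = V / Z = 0.007916 + j0.005007 A = 0.009367∠32.3° A.
Step 6 — Complex power: S = V·I* = 0.04238 - j0.1767 VA.
Step 7 — Real power: P = Re(S) = 0.04238 W.
Step 8 — Reactive power: Q = Im(S) = -0.1767 VAR.
Step 9 — Apparent power: |S| = 0.1817 VA.
Step 10 — Power factor: PF = P/|S| = 0.2332 (leading).

(a) P = 0.04238 W  (b) Q = -0.1767 VAR  (c) S = 0.1817 VA  (d) PF = 0.2332 (leading)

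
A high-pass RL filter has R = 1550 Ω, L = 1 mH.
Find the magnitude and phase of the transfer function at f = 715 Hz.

Step 1 — Angular frequency: ω = 2π·715 = 4492 rad/s.
Step 2 — Transfer function: H(jω) = jωL/(R + jωL).
Step 3 — Numerator jωL = j·4.492; denominator R + jωL = 1550 + j4.492.
Step 4 — H = 8.4e-06 + j0.002898.
Step 5 — Magnitude: |H| = 0.002898 (-50.8 dB); phase: φ = 89.8°.

|H| = 0.002898 (-50.8 dB), φ = 89.8°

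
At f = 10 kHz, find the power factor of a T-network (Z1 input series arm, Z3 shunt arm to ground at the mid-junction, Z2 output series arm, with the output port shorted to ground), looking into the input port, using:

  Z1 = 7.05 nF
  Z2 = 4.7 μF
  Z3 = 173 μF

Step 1 — Angular frequency: ω = 2π·f = 2π·1e+04 = 6.283e+04 rad/s.
Step 2 — Component impedances:
  Z1: Z = 1/(jωC) = -j/(ω·C) = 0 - j2258 Ω
  Z2: Z = 1/(jωC) = -j/(ω·C) = 0 - j3.386 Ω
  Z3: Z = 1/(jωC) = -j/(ω·C) = 0 - j0.092 Ω
Step 3 — With the output port shorted to ground, the output series arm Z2 runs from the junction to ground; the shunt arm Z3 also runs from the junction to ground. They appear in parallel: Z3 || Z2 = 0 - j0.08956 Ω.
Step 4 — Series with input arm Z1: Z_in = Z1 + (Z3 || Z2) = 0 - j2258 Ω = 2258∠-90.0° Ω.
Step 5 — Power factor: PF = cos(φ) = Re(Z)/|Z| = 0/2258 = 0.
Step 6 — Type: Im(Z) = -2258 ⇒ leading (phase φ = -90.0°).

PF = 0 (leading, φ = -90.0°)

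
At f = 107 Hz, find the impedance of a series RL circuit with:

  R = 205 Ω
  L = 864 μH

Step 1 — Angular frequency: ω = 2π·f = 2π·107 = 672.3 rad/s.
Step 2 — Component impedances:
  R: Z = R = 205 Ω
  L: Z = jωL = j·672.3·0.000864 = 0 + j0.5809 Ω
Step 3 — Series combination: Z_total = R + L = 205 + j0.5809 Ω = 205∠0.2° Ω.

Z = 205 + j0.5809 Ω = 205∠0.2° Ω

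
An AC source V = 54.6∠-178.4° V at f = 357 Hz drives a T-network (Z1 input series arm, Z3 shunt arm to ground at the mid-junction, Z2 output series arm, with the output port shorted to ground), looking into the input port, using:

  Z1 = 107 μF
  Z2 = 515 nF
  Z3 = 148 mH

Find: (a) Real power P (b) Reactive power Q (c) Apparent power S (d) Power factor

Step 1 — Angular frequency: ω = 2π·f = 2π·357 = 2243 rad/s.
Step 2 — Component impedances:
  Z1: Z = 1/(jωC) = -j/(ω·C) = 0 - j4.166 Ω
  Z2: Z = 1/(jωC) = -j/(ω·C) = 0 - j865.7 Ω
  Z3: Z = jωL = j·2243·0.148 = 0 + j332 Ω
Step 3 — With the output port shorted to ground, the output series arm Z2 runs from the junction to ground; the shunt arm Z3 also runs from the junction to ground. They appear in parallel: Z3 || Z2 = 0 + j538.5 Ω.
Step 4 — Series with input arm Z1: Z_in = Z1 + (Z3 || Z2) = 0 + j534.3 Ω = 534.3∠90.0° Ω.
Step 5 — Source phasor: V = 54.6∠-178.4° V = -54.58 - j1.525 V.
Step 6 — Current: I = V / Z = -0.002853 + j0.1021 A = 0.1022∠91.6° A.
Step 7 — Complex power: S = V·I* = 0 + j5.579 VA.
Step 8 — Real power: P = Re(S) = 0 W.
Step 9 — Reactive power: Q = Im(S) = 5.579 VAR.
Step 10 — Apparent power: |S| = 5.579 VA.
Step 11 — Power factor: PF = P/|S| = 0 (lagging).

(a) P = 0 W  (b) Q = 5.579 VAR  (c) S = 5.579 VA  (d) PF = 0 (lagging)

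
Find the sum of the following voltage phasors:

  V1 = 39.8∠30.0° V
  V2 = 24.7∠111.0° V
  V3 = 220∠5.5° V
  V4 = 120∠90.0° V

Step 1 — Convert each phasor to rectangular form:
  V1 = 39.8·(cos(30.0°) + j·sin(30.0°)) = 34.47 + j19.9 V
  V2 = 24.7·(cos(111.0°) + j·sin(111.0°)) = -8.852 + j23.06 V
  V3 = 220·(cos(5.5°) + j·sin(5.5°)) = 219 + j21.09 V
  V4 = 120·(cos(90.0°) + j·sin(90.0°)) = 0 + j120 V
Step 2 — Sum components: V_total = 244.6 + j184 V.
Step 3 — Convert to polar: |V_total| = 306.1 V, ∠V_total = 37.0°.

V_total = 306.1∠37.0° V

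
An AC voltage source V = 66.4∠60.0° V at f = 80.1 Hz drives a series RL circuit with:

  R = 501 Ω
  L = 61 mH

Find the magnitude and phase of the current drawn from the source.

Step 1 — Angular frequency: ω = 2π·f = 2π·80.1 = 503.3 rad/s.
Step 2 — Component impedances:
  R: Z = R = 501 Ω
  L: Z = jωL = j·503.3·0.061 = 0 + j30.7 Ω
Step 3 — Series combination: Z_total = R + L = 501 + j30.7 Ω = 501.9∠3.5° Ω.
Step 4 — Source phasor: V = 66.4∠60.0° V = 33.2 + j57.5 V.
Step 5 — Ohm's law: I = V / Z_total = (33.2 + j57.5) / (501 + j30.7) = 0.07303 + j0.1103 A.
Step 6 — Convert to polar: |I| = 0.1323 A, ∠I = 56.5°.

I = 0.1323∠56.5° A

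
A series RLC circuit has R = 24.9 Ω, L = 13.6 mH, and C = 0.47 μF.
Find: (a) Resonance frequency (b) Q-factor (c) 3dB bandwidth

Step 1 — Resonance condition Im(Z)=0 gives ω₀ = 1/√(LC).
Step 2 — ω₀ = 1/√(0.0136·4.7e-07) = 1.251e+04 rad/s.
Step 3 — f₀ = ω₀/(2π) = 1991 Hz.
Step 4 — Series Q: Q = ω₀L/R = 1.251e+04·0.0136/24.9 = 6.832.
Step 5 — 3dB bandwidth: Δω = ω₀/Q = 1831 rad/s; BW = Δω/(2π) = 291.4 Hz.

(a) f₀ = 1991 Hz  (b) Q = 6.832  (c) BW = 291.4 Hz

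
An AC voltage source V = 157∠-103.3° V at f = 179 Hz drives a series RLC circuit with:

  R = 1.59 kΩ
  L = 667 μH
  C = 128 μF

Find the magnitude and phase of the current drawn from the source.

Step 1 — Angular frequency: ω = 2π·f = 2π·179 = 1125 rad/s.
Step 2 — Component impedances:
  R: Z = R = 1590 Ω
  L: Z = jωL = j·1125·0.000667 = 0 + j0.7502 Ω
  C: Z = 1/(jωC) = -j/(ω·C) = 0 - j6.946 Ω
Step 3 — Series combination: Z_total = R + L + C = 1590 - j6.196 Ω = 1590∠-0.2° Ω.
Step 4 — Source phasor: V = 157∠-103.3° V = -36.12 - j152.8 V.
Step 5 — Ohm's law: I = V / Z_total = (-36.12 - j152.8) / (1590 - j6.196) = -0.02234 - j0.09618 A.
Step 6 — Convert to polar: |I| = 0.09874 A, ∠I = -103.1°.

I = 0.09874∠-103.1° A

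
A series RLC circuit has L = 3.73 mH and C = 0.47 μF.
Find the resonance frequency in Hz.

Step 1 — Resonance condition Im(Z)=0 gives ω₀ = 1/√(LC).
Step 2 — ω₀ = 1/√(0.00373·4.7e-07) = 2.388e+04 rad/s.
Step 3 — f₀ = ω₀/(2π) = 3801 Hz.

f₀ = 3801 Hz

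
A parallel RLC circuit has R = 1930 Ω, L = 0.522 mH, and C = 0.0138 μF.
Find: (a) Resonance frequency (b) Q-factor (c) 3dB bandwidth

Step 1 — Resonance: ω₀ = 1/√(LC) = 1/√(0.000522·1.38e-08) = 3.726e+05 rad/s.
Step 2 — f₀ = ω₀/(2π) = 5.93e+04 Hz.
Step 3 — Parallel Q: Q = R/(ω₀L) = 1930/(3.726e+05·0.000522) = 9.923.
Step 4 — Bandwidth: Δω = ω₀/Q = 3.755e+04 rad/s; BW = Δω/(2π) = 5976 Hz.

(a) f₀ = 5.93e+04 Hz  (b) Q = 9.923  (c) BW = 5976 Hz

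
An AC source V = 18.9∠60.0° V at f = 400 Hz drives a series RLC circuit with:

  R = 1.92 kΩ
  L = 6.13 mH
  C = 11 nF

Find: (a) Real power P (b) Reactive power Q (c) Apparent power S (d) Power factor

Step 1 — Angular frequency: ω = 2π·f = 2π·400 = 2513 rad/s.
Step 2 — Component impedances:
  R: Z = R = 1920 Ω
  L: Z = jωL = j·2513·0.00613 = 0 + j15.41 Ω
  C: Z = 1/(jωC) = -j/(ω·C) = 0 - j3.617e+04 Ω
Step 3 — Series combination: Z_total = R + L + C = 1920 - j3.616e+04 Ω = 3.621e+04∠-87.0° Ω.
Step 4 — Source phasor: V = 18.9∠60.0° V = 9.45 + j16.37 V.
Step 5 — Current: I = V / Z = -0.0004376 + j0.0002846 A = 0.000522∠147.0° A.
Step 6 — Complex power: S = V·I* = 0.0005232 - j0.009852 VA.
Step 7 — Real power: P = Re(S) = 0.0005232 W.
Step 8 — Reactive power: Q = Im(S) = -0.009852 VAR.
Step 9 — Apparent power: |S| = 0.009866 VA.
Step 10 — Power factor: PF = P/|S| = 0.05303 (leading).

(a) P = 0.0005232 W  (b) Q = -0.009852 VAR  (c) S = 0.009866 VA  (d) PF = 0.05303 (leading)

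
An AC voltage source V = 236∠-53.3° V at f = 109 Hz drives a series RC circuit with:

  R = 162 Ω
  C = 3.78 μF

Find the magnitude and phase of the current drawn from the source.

Step 1 — Angular frequency: ω = 2π·f = 2π·109 = 684.9 rad/s.
Step 2 — Component impedances:
  R: Z = R = 162 Ω
  C: Z = 1/(jωC) = -j/(ω·C) = 0 - j386.3 Ω
Step 3 — Series combination: Z_total = R + C = 162 - j386.3 Ω = 418.9∠-67.2° Ω.
Step 4 — Source phasor: V = 236∠-53.3° V = 141 - j189.2 V.
Step 5 — Ohm's law: I = V / Z_total = (141 - j189.2) / (162 - j386.3) = 0.5468 + j0.1358 A.
Step 6 — Convert to polar: |I| = 0.5634 A, ∠I = 13.9°.

I = 0.5634∠13.9° A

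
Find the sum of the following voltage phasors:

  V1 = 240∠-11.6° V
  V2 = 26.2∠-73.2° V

Step 1 — Convert each phasor to rectangular form:
  V1 = 240·(cos(-11.6°) + j·sin(-11.6°)) = 235.1 - j48.26 V
  V2 = 26.2·(cos(-73.2°) + j·sin(-73.2°)) = 7.573 - j25.08 V
Step 2 — Sum components: V_total = 242.7 - j73.34 V.
Step 3 — Convert to polar: |V_total| = 253.5 V, ∠V_total = -16.8°.

V_total = 253.5∠-16.8° V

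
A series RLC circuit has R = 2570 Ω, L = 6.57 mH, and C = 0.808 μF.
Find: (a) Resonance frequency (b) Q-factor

Step 1 — Resonance condition Im(Z)=0 gives ω₀ = 1/√(LC).
Step 2 — ω₀ = 1/√(0.00657·8.08e-07) = 1.372e+04 rad/s.
Step 3 — f₀ = ω₀/(2π) = 2184 Hz.
Step 4 — Series Q: Q = ω₀L/R = 1.372e+04·0.00657/2570 = 0.03509.

(a) f₀ = 2184 Hz  (b) Q = 0.03509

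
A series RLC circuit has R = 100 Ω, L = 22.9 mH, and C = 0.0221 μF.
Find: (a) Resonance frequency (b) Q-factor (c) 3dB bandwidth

Step 1 — Resonance: ω₀ = 1/√(LC) = 1/√(0.0229·2.21e-08) = 4.445e+04 rad/s.
Step 2 — f₀ = ω₀/(2π) = 7075 Hz.
Step 3 — Series Q: Q = ω₀L/R = 4.445e+04·0.0229/100 = 10.18.
Step 4 — Bandwidth: Δω = ω₀/Q = 4367 rad/s; BW = Δω/(2π) = 695 Hz.

(a) f₀ = 7075 Hz  (b) Q = 10.18  (c) BW = 695 Hz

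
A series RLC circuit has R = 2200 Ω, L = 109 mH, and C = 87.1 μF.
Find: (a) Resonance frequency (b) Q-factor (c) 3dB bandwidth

Step 1 — Resonance: ω₀ = 1/√(LC) = 1/√(0.109·8.71e-05) = 324.5 rad/s.
Step 2 — f₀ = ω₀/(2π) = 51.65 Hz.
Step 3 — Series Q: Q = ω₀L/R = 324.5·0.109/2200 = 0.01608.
Step 4 — Bandwidth: Δω = ω₀/Q = 2.018e+04 rad/s; BW = Δω/(2π) = 3212 Hz.

(a) f₀ = 51.65 Hz  (b) Q = 0.01608  (c) BW = 3212 Hz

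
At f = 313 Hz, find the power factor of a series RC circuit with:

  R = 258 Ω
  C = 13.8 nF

Step 1 — Angular frequency: ω = 2π·f = 2π·313 = 1967 rad/s.
Step 2 — Component impedances:
  R: Z = R = 258 Ω
  C: Z = 1/(jωC) = -j/(ω·C) = 0 - j3.685e+04 Ω
Step 3 — Series combination: Z_total = R + C = 258 - j3.685e+04 Ω = 3.685e+04∠-89.6° Ω.
Step 4 — Power factor: PF = cos(φ) = Re(Z)/|Z| = 258/36847 = 0.007002.
Step 5 — Type: Im(Z) = -3.685e+04 ⇒ leading (phase φ = -89.6°).

PF = 0.007002 (leading, φ = -89.6°)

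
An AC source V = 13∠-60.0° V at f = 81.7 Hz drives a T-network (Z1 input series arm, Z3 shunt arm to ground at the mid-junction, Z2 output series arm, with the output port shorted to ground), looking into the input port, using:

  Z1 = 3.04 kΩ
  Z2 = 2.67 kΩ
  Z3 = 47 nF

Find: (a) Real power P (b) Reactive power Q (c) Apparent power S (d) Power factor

Step 1 — Angular frequency: ω = 2π·f = 2π·81.7 = 513.3 rad/s.
Step 2 — Component impedances:
  Z1: Z = R = 3040 Ω
  Z2: Z = R = 2670 Ω
  Z3: Z = 1/(jωC) = -j/(ω·C) = 0 - j4.145e+04 Ω
Step 3 — With the output port shorted to ground, the output series arm Z2 runs from the junction to ground; the shunt arm Z3 also runs from the junction to ground. They appear in parallel: Z3 || Z2 = 2659 - j171.3 Ω.
Step 4 — Series with input arm Z1: Z_in = Z1 + (Z3 || Z2) = 5699 - j171.3 Ω = 5702∠-1.7° Ω.
Step 5 — Source phasor: V = 13∠-60.0° V = 6.5 - j11.26 V.
Step 6 — Current: I = V / Z = 0.001199 - j0.001939 A = 0.00228∠-58.3° A.
Step 7 — Complex power: S = V·I* = 0.02963 - j0.0008905 VA.
Step 8 — Real power: P = Re(S) = 0.02963 W.
Step 9 — Reactive power: Q = Im(S) = -0.0008905 VAR.
Step 10 — Apparent power: |S| = 0.02964 VA.
Step 11 — Power factor: PF = P/|S| = 0.9995 (leading).

(a) P = 0.02963 W  (b) Q = -0.0008905 VAR  (c) S = 0.02964 VA  (d) PF = 0.9995 (leading)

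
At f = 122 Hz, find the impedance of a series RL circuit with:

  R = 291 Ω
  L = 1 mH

Step 1 — Angular frequency: ω = 2π·f = 2π·122 = 766.5 rad/s.
Step 2 — Component impedances:
  R: Z = R = 291 Ω
  L: Z = jωL = j·766.5·0.001 = 0 + j0.7665 Ω
Step 3 — Series combination: Z_total = R + L = 291 + j0.7665 Ω = 291∠0.2° Ω.

Z = 291 + j0.7665 Ω = 291∠0.2° Ω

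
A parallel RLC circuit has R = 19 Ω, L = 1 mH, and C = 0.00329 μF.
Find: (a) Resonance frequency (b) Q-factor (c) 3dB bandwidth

Step 1 — Resonance: ω₀ = 1/√(LC) = 1/√(0.001·3.29e-09) = 5.513e+05 rad/s.
Step 2 — f₀ = ω₀/(2π) = 8.774e+04 Hz.
Step 3 — Parallel Q: Q = R/(ω₀L) = 19/(5.513e+05·0.001) = 0.03446.
Step 4 — Bandwidth: Δω = ω₀/Q = 1.6e+07 rad/s; BW = Δω/(2π) = 2.546e+06 Hz.

(a) f₀ = 8.774e+04 Hz  (b) Q = 0.03446  (c) BW = 2.546e+06 Hz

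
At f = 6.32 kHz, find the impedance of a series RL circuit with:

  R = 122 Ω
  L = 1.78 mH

Step 1 — Angular frequency: ω = 2π·f = 2π·6320 = 3.971e+04 rad/s.
Step 2 — Component impedances:
  R: Z = R = 122 Ω
  L: Z = jωL = j·3.971e+04·0.00178 = 0 + j70.68 Ω
Step 3 — Series combination: Z_total = R + L = 122 + j70.68 Ω = 141∠30.1° Ω.

Z = 122 + j70.68 Ω = 141∠30.1° Ω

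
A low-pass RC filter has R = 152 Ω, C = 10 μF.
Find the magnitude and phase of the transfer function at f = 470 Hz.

Step 1 — Angular frequency: ω = 2π·470 = 2953 rad/s.
Step 2 — Transfer function: H(jω) = 1/(1 + jωRC).
Step 3 — Denominator: 1 + jωRC = 1 + j·2953·152·1e-05 = 1 + j4.489.
Step 4 — H = 0.04728 - j0.2122.
Step 5 — Magnitude: |H| = 0.2175 (-13.3 dB); phase: φ = -77.4°.

|H| = 0.2175 (-13.3 dB), φ = -77.4°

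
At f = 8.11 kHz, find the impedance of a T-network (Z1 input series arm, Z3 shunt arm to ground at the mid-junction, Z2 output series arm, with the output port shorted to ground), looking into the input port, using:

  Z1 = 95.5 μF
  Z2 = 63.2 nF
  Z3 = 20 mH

Step 1 — Angular frequency: ω = 2π·f = 2π·8110 = 5.096e+04 rad/s.
Step 2 — Component impedances:
  Z1: Z = 1/(jωC) = -j/(ω·C) = 0 - j0.2055 Ω
  Z2: Z = 1/(jωC) = -j/(ω·C) = 0 - j310.5 Ω
  Z3: Z = jωL = j·5.096e+04·0.02 = 0 + j1019 Ω
Step 3 — With the output port shorted to ground, the output series arm Z2 runs from the junction to ground; the shunt arm Z3 also runs from the junction to ground. They appear in parallel: Z3 || Z2 = 0 - j446.6 Ω.
Step 4 — Series with input arm Z1: Z_in = Z1 + (Z3 || Z2) = 0 - j446.8 Ω = 446.8∠-90.0° Ω.

Z = 0 - j446.8 Ω = 446.8∠-90.0° Ω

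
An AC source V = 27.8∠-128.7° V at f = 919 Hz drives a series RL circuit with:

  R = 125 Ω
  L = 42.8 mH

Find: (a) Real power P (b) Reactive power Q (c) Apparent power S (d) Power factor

Step 1 — Angular frequency: ω = 2π·f = 2π·919 = 5774 rad/s.
Step 2 — Component impedances:
  R: Z = R = 125 Ω
  L: Z = jωL = j·5774·0.0428 = 0 + j247.1 Ω
Step 3 — Series combination: Z_total = R + L = 125 + j247.1 Ω = 277∠63.2° Ω.
Step 4 — Source phasor: V = 27.8∠-128.7° V = -17.38 - j21.7 V.
Step 5 — Current: I = V / Z = -0.09823 + j0.02065 A = 0.1004∠168.1° A.
Step 6 — Complex power: S = V·I* = 1.259 + j2.49 VA.
Step 7 — Real power: P = Re(S) = 1.259 W.
Step 8 — Reactive power: Q = Im(S) = 2.49 VAR.
Step 9 — Apparent power: |S| = 2.791 VA.
Step 10 — Power factor: PF = P/|S| = 0.4513 (lagging).

(a) P = 1.259 W  (b) Q = 2.49 VAR  (c) S = 2.791 VA  (d) PF = 0.4513 (lagging)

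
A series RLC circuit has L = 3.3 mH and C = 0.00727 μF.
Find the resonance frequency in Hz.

Step 1 — Resonance condition Im(Z)=0 gives ω₀ = 1/√(LC).
Step 2 — ω₀ = 1/√(0.0033·7.27e-09) = 2.042e+05 rad/s.
Step 3 — f₀ = ω₀/(2π) = 3.249e+04 Hz.

f₀ = 3.249e+04 Hz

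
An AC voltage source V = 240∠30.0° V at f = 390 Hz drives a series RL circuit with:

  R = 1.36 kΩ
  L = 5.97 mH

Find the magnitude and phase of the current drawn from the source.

Step 1 — Angular frequency: ω = 2π·f = 2π·390 = 2450 rad/s.
Step 2 — Component impedances:
  R: Z = R = 1360 Ω
  L: Z = jωL = j·2450·0.00597 = 0 + j14.63 Ω
Step 3 — Series combination: Z_total = R + L = 1360 + j14.63 Ω = 1360∠0.6° Ω.
Step 4 — Source phasor: V = 240∠30.0° V = 207.8 + j120 V.
Step 5 — Ohm's law: I = V / Z_total = (207.8 + j120) / (1360 + j14.63) = 0.1538 + j0.08658 A.
Step 6 — Convert to polar: |I| = 0.1765 A, ∠I = 29.4°.

I = 0.1765∠29.4° A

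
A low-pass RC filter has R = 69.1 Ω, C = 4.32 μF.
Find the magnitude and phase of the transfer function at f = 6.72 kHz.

Step 1 — Angular frequency: ω = 2π·6720 = 4.222e+04 rad/s.
Step 2 — Transfer function: H(jω) = 1/(1 + jωRC).
Step 3 — Denominator: 1 + jωRC = 1 + j·4.222e+04·69.1·4.32e-06 = 1 + j12.6.
Step 4 — H = 0.006255 - j0.07884.
Step 5 — Magnitude: |H| = 0.07909 (-22.0 dB); phase: φ = -85.5°.

|H| = 0.07909 (-22.0 dB), φ = -85.5°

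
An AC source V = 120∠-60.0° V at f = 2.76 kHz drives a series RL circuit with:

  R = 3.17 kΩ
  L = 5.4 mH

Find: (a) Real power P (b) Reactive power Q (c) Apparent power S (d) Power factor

Step 1 — Angular frequency: ω = 2π·f = 2π·2760 = 1.734e+04 rad/s.
Step 2 — Component impedances:
  R: Z = R = 3170 Ω
  L: Z = jωL = j·1.734e+04·0.0054 = 0 + j93.64 Ω
Step 3 — Series combination: Z_total = R + L = 3170 + j93.64 Ω = 3171∠1.7° Ω.
Step 4 — Source phasor: V = 120∠-60.0° V = 60 - j103.9 V.
Step 5 — Current: I = V / Z = 0.01794 - j0.03331 A = 0.03784∠-61.7° A.
Step 6 — Complex power: S = V·I* = 4.539 + j0.1341 VA.
Step 7 — Real power: P = Re(S) = 4.539 W.
Step 8 — Reactive power: Q = Im(S) = 0.1341 VAR.
Step 9 — Apparent power: |S| = 4.541 VA.
Step 10 — Power factor: PF = P/|S| = 0.9996 (lagging).

(a) P = 4.539 W  (b) Q = 0.1341 VAR  (c) S = 4.541 VA  (d) PF = 0.9996 (lagging)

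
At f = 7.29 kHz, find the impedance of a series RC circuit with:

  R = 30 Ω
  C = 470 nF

Step 1 — Angular frequency: ω = 2π·f = 2π·7290 = 4.58e+04 rad/s.
Step 2 — Component impedances:
  R: Z = R = 30 Ω
  C: Z = 1/(jωC) = -j/(ω·C) = 0 - j46.45 Ω
Step 3 — Series combination: Z_total = R + C = 30 - j46.45 Ω = 55.3∠-57.1° Ω.

Z = 30 - j46.45 Ω = 55.3∠-57.1° Ω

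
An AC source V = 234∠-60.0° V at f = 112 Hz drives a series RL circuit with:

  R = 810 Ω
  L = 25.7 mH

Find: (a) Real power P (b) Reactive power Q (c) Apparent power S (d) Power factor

Step 1 — Angular frequency: ω = 2π·f = 2π·112 = 703.7 rad/s.
Step 2 — Component impedances:
  R: Z = R = 810 Ω
  L: Z = jωL = j·703.7·0.0257 = 0 + j18.09 Ω
Step 3 — Series combination: Z_total = R + L = 810 + j18.09 Ω = 810.2∠1.3° Ω.
Step 4 — Source phasor: V = 234∠-60.0° V = 117 - j202.6 V.
Step 5 — Current: I = V / Z = 0.1388 - j0.2533 A = 0.2888∠-61.3° A.
Step 6 — Complex power: S = V·I* = 67.57 + j1.509 VA.
Step 7 — Real power: P = Re(S) = 67.57 W.
Step 8 — Reactive power: Q = Im(S) = 1.509 VAR.
Step 9 — Apparent power: |S| = 67.58 VA.
Step 10 — Power factor: PF = P/|S| = 0.9998 (lagging).

(a) P = 67.57 W  (b) Q = 1.509 VAR  (c) S = 67.58 VA  (d) PF = 0.9998 (lagging)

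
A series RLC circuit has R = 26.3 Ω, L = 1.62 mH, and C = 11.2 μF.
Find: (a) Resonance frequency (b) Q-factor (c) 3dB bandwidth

Step 1 — Resonance: ω₀ = 1/√(LC) = 1/√(0.00162·1.12e-05) = 7424 rad/s.
Step 2 — f₀ = ω₀/(2π) = 1182 Hz.
Step 3 — Series Q: Q = ω₀L/R = 7424·0.00162/26.3 = 0.4573.
Step 4 — Bandwidth: Δω = ω₀/Q = 1.623e+04 rad/s; BW = Δω/(2π) = 2584 Hz.

(a) f₀ = 1182 Hz  (b) Q = 0.4573  (c) BW = 2584 Hz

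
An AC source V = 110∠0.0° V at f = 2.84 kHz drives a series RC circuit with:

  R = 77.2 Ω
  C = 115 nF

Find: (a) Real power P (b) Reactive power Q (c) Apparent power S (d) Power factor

Step 1 — Angular frequency: ω = 2π·f = 2π·2840 = 1.784e+04 rad/s.
Step 2 — Component impedances:
  R: Z = R = 77.2 Ω
  C: Z = 1/(jωC) = -j/(ω·C) = 0 - j487.3 Ω
Step 3 — Series combination: Z_total = R + C = 77.2 - j487.3 Ω = 493.4∠-81.0° Ω.
Step 4 — Source phasor: V = 110∠0.0° V = 110 V.
Step 5 — Current: I = V / Z = 0.03488 + j0.2202 A = 0.2229∠81.0° A.
Step 6 — Complex power: S = V·I* = 3.837 - j24.22 VA.
Step 7 — Real power: P = Re(S) = 3.837 W.
Step 8 — Reactive power: Q = Im(S) = -24.22 VAR.
Step 9 — Apparent power: |S| = 24.52 VA.
Step 10 — Power factor: PF = P/|S| = 0.1565 (leading).

(a) P = 3.837 W  (b) Q = -24.22 VAR  (c) S = 24.52 VA  (d) PF = 0.1565 (leading)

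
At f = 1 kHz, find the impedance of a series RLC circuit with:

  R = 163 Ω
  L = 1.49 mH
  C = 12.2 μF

Step 1 — Angular frequency: ω = 2π·f = 2π·1000 = 6283 rad/s.
Step 2 — Component impedances:
  R: Z = R = 163 Ω
  L: Z = jωL = j·6283·0.00149 = 0 + j9.362 Ω
  C: Z = 1/(jωC) = -j/(ω·C) = 0 - j13.05 Ω
Step 3 — Series combination: Z_total = R + L + C = 163 - j3.684 Ω = 163∠-1.3° Ω.

Z = 163 - j3.684 Ω = 163∠-1.3° Ω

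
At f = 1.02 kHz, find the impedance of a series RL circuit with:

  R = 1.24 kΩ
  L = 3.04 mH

Step 1 — Angular frequency: ω = 2π·f = 2π·1020 = 6409 rad/s.
Step 2 — Component impedances:
  R: Z = R = 1240 Ω
  L: Z = jωL = j·6409·0.00304 = 0 + j19.48 Ω
Step 3 — Series combination: Z_total = R + L = 1240 + j19.48 Ω = 1240∠0.9° Ω.

Z = 1240 + j19.48 Ω = 1240∠0.9° Ω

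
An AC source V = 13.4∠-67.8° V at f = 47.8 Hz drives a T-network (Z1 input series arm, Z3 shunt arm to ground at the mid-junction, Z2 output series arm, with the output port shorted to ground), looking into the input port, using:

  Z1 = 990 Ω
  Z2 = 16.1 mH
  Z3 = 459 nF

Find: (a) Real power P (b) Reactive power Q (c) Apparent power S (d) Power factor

Step 1 — Angular frequency: ω = 2π·f = 2π·47.8 = 300.3 rad/s.
Step 2 — Component impedances:
  Z1: Z = R = 990 Ω
  Z2: Z = jωL = j·300.3·0.0161 = 0 + j4.835 Ω
  Z3: Z = 1/(jωC) = -j/(ω·C) = 0 - j7254 Ω
Step 3 — With the output port shorted to ground, the output series arm Z2 runs from the junction to ground; the shunt arm Z3 also runs from the junction to ground. They appear in parallel: Z3 || Z2 = 0 + j4.839 Ω.
Step 4 — Series with input arm Z1: Z_in = Z1 + (Z3 || Z2) = 990 + j4.839 Ω = 990∠0.3° Ω.
Step 5 — Source phasor: V = 13.4∠-67.8° V = 5.063 - j12.41 V.
Step 6 — Current: I = V / Z = 0.005053 - j0.01256 A = 0.01354∠-68.1° A.
Step 7 — Complex power: S = V·I* = 0.1814 + j0.0008864 VA.
Step 8 — Real power: P = Re(S) = 0.1814 W.
Step 9 — Reactive power: Q = Im(S) = 0.0008864 VAR.
Step 10 — Apparent power: |S| = 0.1814 VA.
Step 11 — Power factor: PF = P/|S| = 1 (lagging).

(a) P = 0.1814 W  (b) Q = 0.0008864 VAR  (c) S = 0.1814 VA  (d) PF = 1 (lagging)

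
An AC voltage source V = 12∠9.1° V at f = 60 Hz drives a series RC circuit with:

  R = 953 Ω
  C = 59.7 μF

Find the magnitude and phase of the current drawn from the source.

Step 1 — Angular frequency: ω = 2π·f = 2π·60 = 377 rad/s.
Step 2 — Component impedances:
  R: Z = R = 953 Ω
  C: Z = 1/(jωC) = -j/(ω·C) = 0 - j44.43 Ω
Step 3 — Series combination: Z_total = R + C = 953 - j44.43 Ω = 954∠-2.7° Ω.
Step 4 — Source phasor: V = 12∠9.1° V = 11.85 + j1.898 V.
Step 5 — Ohm's law: I = V / Z_total = (11.85 + j1.898) / (953 - j44.43) = 0.01231 + j0.002566 A.
Step 6 — Convert to polar: |I| = 0.01258 A, ∠I = 11.8°.

I = 0.01258∠11.8° A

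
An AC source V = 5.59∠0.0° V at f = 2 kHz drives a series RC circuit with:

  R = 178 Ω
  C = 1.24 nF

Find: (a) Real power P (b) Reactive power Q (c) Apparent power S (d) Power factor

Step 1 — Angular frequency: ω = 2π·f = 2π·2000 = 1.257e+04 rad/s.
Step 2 — Component impedances:
  R: Z = R = 178 Ω
  C: Z = 1/(jωC) = -j/(ω·C) = 0 - j6.418e+04 Ω
Step 3 — Series combination: Z_total = R + C = 178 - j6.418e+04 Ω = 6.418e+04∠-89.8° Ω.
Step 4 — Source phasor: V = 5.59∠0.0° V = 5.59 V.
Step 5 — Current: I = V / Z = 2.416e-07 + j8.71e-05 A = 8.71e-05∠89.8° A.
Step 6 — Complex power: S = V·I* = 1.351e-06 - j0.0004869 VA.
Step 7 — Real power: P = Re(S) = 1.351e-06 W.
Step 8 — Reactive power: Q = Im(S) = -0.0004869 VAR.
Step 9 — Apparent power: |S| = 0.0004869 VA.
Step 10 — Power factor: PF = P/|S| = 0.002774 (leading).

(a) P = 1.351e-06 W  (b) Q = -0.0004869 VAR  (c) S = 0.0004869 VA  (d) PF = 0.002774 (leading)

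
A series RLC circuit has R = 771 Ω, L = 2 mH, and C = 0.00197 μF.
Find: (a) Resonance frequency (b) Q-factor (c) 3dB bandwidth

Step 1 — Resonance: ω₀ = 1/√(LC) = 1/√(0.002·1.97e-09) = 5.038e+05 rad/s.
Step 2 — f₀ = ω₀/(2π) = 8.018e+04 Hz.
Step 3 — Series Q: Q = ω₀L/R = 5.038e+05·0.002/771 = 1.307.
Step 4 — Bandwidth: Δω = ω₀/Q = 3.855e+05 rad/s; BW = Δω/(2π) = 6.135e+04 Hz.

(a) f₀ = 8.018e+04 Hz  (b) Q = 1.307  (c) BW = 6.135e+04 Hz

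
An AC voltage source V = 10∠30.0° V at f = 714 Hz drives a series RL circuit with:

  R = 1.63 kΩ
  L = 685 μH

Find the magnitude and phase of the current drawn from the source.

Step 1 — Angular frequency: ω = 2π·f = 2π·714 = 4486 rad/s.
Step 2 — Component impedances:
  R: Z = R = 1630 Ω
  L: Z = jωL = j·4486·0.000685 = 0 + j3.073 Ω
Step 3 — Series combination: Z_total = R + L = 1630 + j3.073 Ω = 1630∠0.1° Ω.
Step 4 — Source phasor: V = 10∠30.0° V = 8.66 + j5 V.
Step 5 — Ohm's law: I = V / Z_total = (8.66 + j5) / (1630 + j3.073) = 0.005319 + j0.003057 A.
Step 6 — Convert to polar: |I| = 0.006135 A, ∠I = 29.9°.

I = 0.006135∠29.9° A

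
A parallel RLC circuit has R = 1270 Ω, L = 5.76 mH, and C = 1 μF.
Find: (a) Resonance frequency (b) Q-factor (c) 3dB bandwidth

Step 1 — Resonance: ω₀ = 1/√(LC) = 1/√(0.00576·1e-06) = 1.318e+04 rad/s.
Step 2 — f₀ = ω₀/(2π) = 2097 Hz.
Step 3 — Parallel Q: Q = R/(ω₀L) = 1270/(1.318e+04·0.00576) = 16.73.
Step 4 — Bandwidth: Δω = ω₀/Q = 787.4 rad/s; BW = Δω/(2π) = 125.3 Hz.

(a) f₀ = 2097 Hz  (b) Q = 16.73  (c) BW = 125.3 Hz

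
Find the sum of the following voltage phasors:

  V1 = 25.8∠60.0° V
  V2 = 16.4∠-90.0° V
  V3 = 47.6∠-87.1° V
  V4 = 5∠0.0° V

Step 1 — Convert each phasor to rectangular form:
  V1 = 25.8·(cos(60.0°) + j·sin(60.0°)) = 12.9 + j22.34 V
  V2 = 16.4·(cos(-90.0°) + j·sin(-90.0°)) = 0 - j16.4 V
  V3 = 47.6·(cos(-87.1°) + j·sin(-87.1°)) = 2.408 - j47.54 V
  V4 = 5·(cos(0.0°) + j·sin(0.0°)) = 5 V
Step 2 — Sum components: V_total = 20.31 - j41.6 V.
Step 3 — Convert to polar: |V_total| = 46.29 V, ∠V_total = -64.0°.

V_total = 46.29∠-64.0° V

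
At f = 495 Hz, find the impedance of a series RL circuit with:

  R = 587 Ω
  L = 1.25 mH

Step 1 — Angular frequency: ω = 2π·f = 2π·495 = 3110 rad/s.
Step 2 — Component impedances:
  R: Z = R = 587 Ω
  L: Z = jωL = j·3110·0.00125 = 0 + j3.888 Ω
Step 3 — Series combination: Z_total = R + L = 587 + j3.888 Ω = 587∠0.4° Ω.

Z = 587 + j3.888 Ω = 587∠0.4° Ω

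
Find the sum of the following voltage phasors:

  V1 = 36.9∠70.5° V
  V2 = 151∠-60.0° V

Step 1 — Convert each phasor to rectangular form:
  V1 = 36.9·(cos(70.5°) + j·sin(70.5°)) = 12.32 + j34.78 V
  V2 = 151·(cos(-60.0°) + j·sin(-60.0°)) = 75.5 - j130.8 V
Step 2 — Sum components: V_total = 87.82 - j95.99 V.
Step 3 — Convert to polar: |V_total| = 130.1 V, ∠V_total = -47.5°.

V_total = 130.1∠-47.5° V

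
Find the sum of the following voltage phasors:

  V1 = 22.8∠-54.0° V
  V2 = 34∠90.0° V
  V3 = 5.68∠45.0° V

Step 1 — Convert each phasor to rectangular form:
  V1 = 22.8·(cos(-54.0°) + j·sin(-54.0°)) = 13.4 - j18.45 V
  V2 = 34·(cos(90.0°) + j·sin(90.0°)) = 0 + j34 V
  V3 = 5.68·(cos(45.0°) + j·sin(45.0°)) = 4.016 + j4.016 V
Step 2 — Sum components: V_total = 17.42 + j19.57 V.
Step 3 — Convert to polar: |V_total| = 26.2 V, ∠V_total = 48.3°.

V_total = 26.2∠48.3° V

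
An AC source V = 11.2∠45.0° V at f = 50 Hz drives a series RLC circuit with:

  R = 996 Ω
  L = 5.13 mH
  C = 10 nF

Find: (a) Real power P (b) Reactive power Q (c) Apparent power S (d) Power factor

Step 1 — Angular frequency: ω = 2π·f = 2π·50 = 314.2 rad/s.
Step 2 — Component impedances:
  R: Z = R = 996 Ω
  L: Z = jωL = j·314.2·0.00513 = 0 + j1.612 Ω
  C: Z = 1/(jωC) = -j/(ω·C) = 0 - j3.183e+05 Ω
Step 3 — Series combination: Z_total = R + L + C = 996 - j3.183e+05 Ω = 3.183e+05∠-89.8° Ω.
Step 4 — Source phasor: V = 11.2∠45.0° V = 7.92 + j7.92 V.
Step 5 — Current: I = V / Z = -2.48e-05 + j2.496e-05 A = 3.519e-05∠134.8° A.
Step 6 — Complex power: S = V·I* = 1.233e-06 - j0.0003941 VA.
Step 7 — Real power: P = Re(S) = 1.233e-06 W.
Step 8 — Reactive power: Q = Im(S) = -0.0003941 VAR.
Step 9 — Apparent power: |S| = 0.0003941 VA.
Step 10 — Power factor: PF = P/|S| = 0.003129 (leading).

(a) P = 1.233e-06 W  (b) Q = -0.0003941 VAR  (c) S = 0.0003941 VA  (d) PF = 0.003129 (leading)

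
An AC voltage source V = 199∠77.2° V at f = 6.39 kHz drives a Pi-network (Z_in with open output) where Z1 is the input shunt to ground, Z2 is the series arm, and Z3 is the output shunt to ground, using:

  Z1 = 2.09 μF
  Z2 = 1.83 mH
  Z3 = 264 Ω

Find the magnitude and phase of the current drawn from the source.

Step 1 — Angular frequency: ω = 2π·f = 2π·6390 = 4.015e+04 rad/s.
Step 2 — Component impedances:
  Z1: Z = 1/(jωC) = -j/(ω·C) = 0 - j11.92 Ω
  Z2: Z = jωL = j·4.015e+04·0.00183 = 0 + j73.47 Ω
  Z3: Z = R = 264 Ω
Step 3 — With open output, the series arm Z2 and the output shunt Z3 appear in series to ground: Z2 + Z3 = 264 + j73.47 Ω.
Step 4 — Parallel with input shunt Z1: Z_in = Z1 || (Z2 + Z3) = 0.5102 - j12.04 Ω = 12.05∠-87.6° Ω.
Step 5 — Source phasor: V = 199∠77.2° V = 44.09 + j194.1 V.
Step 6 — Ohm's law: I = V / Z_total = (44.09 + j194.1) / (0.5102 - j12.04) = -15.94 + j4.339 A.
Step 7 — Convert to polar: |I| = 16.52 A, ∠I = 164.8°.

I = 16.52∠164.8° A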